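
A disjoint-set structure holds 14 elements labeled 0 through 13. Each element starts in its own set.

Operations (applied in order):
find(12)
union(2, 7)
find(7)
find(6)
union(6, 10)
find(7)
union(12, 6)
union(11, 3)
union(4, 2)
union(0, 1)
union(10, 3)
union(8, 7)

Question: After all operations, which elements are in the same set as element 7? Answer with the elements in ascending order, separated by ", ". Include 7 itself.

Answer: 2, 4, 7, 8

Derivation:
Step 1: find(12) -> no change; set of 12 is {12}
Step 2: union(2, 7) -> merged; set of 2 now {2, 7}
Step 3: find(7) -> no change; set of 7 is {2, 7}
Step 4: find(6) -> no change; set of 6 is {6}
Step 5: union(6, 10) -> merged; set of 6 now {6, 10}
Step 6: find(7) -> no change; set of 7 is {2, 7}
Step 7: union(12, 6) -> merged; set of 12 now {6, 10, 12}
Step 8: union(11, 3) -> merged; set of 11 now {3, 11}
Step 9: union(4, 2) -> merged; set of 4 now {2, 4, 7}
Step 10: union(0, 1) -> merged; set of 0 now {0, 1}
Step 11: union(10, 3) -> merged; set of 10 now {3, 6, 10, 11, 12}
Step 12: union(8, 7) -> merged; set of 8 now {2, 4, 7, 8}
Component of 7: {2, 4, 7, 8}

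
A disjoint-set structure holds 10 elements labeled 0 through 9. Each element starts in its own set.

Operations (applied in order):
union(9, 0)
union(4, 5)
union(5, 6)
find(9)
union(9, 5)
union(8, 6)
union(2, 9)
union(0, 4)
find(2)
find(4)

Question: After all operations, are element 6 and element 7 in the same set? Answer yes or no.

Answer: no

Derivation:
Step 1: union(9, 0) -> merged; set of 9 now {0, 9}
Step 2: union(4, 5) -> merged; set of 4 now {4, 5}
Step 3: union(5, 6) -> merged; set of 5 now {4, 5, 6}
Step 4: find(9) -> no change; set of 9 is {0, 9}
Step 5: union(9, 5) -> merged; set of 9 now {0, 4, 5, 6, 9}
Step 6: union(8, 6) -> merged; set of 8 now {0, 4, 5, 6, 8, 9}
Step 7: union(2, 9) -> merged; set of 2 now {0, 2, 4, 5, 6, 8, 9}
Step 8: union(0, 4) -> already same set; set of 0 now {0, 2, 4, 5, 6, 8, 9}
Step 9: find(2) -> no change; set of 2 is {0, 2, 4, 5, 6, 8, 9}
Step 10: find(4) -> no change; set of 4 is {0, 2, 4, 5, 6, 8, 9}
Set of 6: {0, 2, 4, 5, 6, 8, 9}; 7 is not a member.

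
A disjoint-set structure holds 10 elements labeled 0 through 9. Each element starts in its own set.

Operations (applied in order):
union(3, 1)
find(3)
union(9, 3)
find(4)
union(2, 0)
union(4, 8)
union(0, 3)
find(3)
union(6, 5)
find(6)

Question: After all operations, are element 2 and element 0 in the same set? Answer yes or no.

Answer: yes

Derivation:
Step 1: union(3, 1) -> merged; set of 3 now {1, 3}
Step 2: find(3) -> no change; set of 3 is {1, 3}
Step 3: union(9, 3) -> merged; set of 9 now {1, 3, 9}
Step 4: find(4) -> no change; set of 4 is {4}
Step 5: union(2, 0) -> merged; set of 2 now {0, 2}
Step 6: union(4, 8) -> merged; set of 4 now {4, 8}
Step 7: union(0, 3) -> merged; set of 0 now {0, 1, 2, 3, 9}
Step 8: find(3) -> no change; set of 3 is {0, 1, 2, 3, 9}
Step 9: union(6, 5) -> merged; set of 6 now {5, 6}
Step 10: find(6) -> no change; set of 6 is {5, 6}
Set of 2: {0, 1, 2, 3, 9}; 0 is a member.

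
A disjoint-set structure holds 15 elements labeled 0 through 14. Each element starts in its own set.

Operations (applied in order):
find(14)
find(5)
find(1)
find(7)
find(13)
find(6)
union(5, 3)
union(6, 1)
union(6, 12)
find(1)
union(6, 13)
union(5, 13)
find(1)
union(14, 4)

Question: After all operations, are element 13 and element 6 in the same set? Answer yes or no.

Answer: yes

Derivation:
Step 1: find(14) -> no change; set of 14 is {14}
Step 2: find(5) -> no change; set of 5 is {5}
Step 3: find(1) -> no change; set of 1 is {1}
Step 4: find(7) -> no change; set of 7 is {7}
Step 5: find(13) -> no change; set of 13 is {13}
Step 6: find(6) -> no change; set of 6 is {6}
Step 7: union(5, 3) -> merged; set of 5 now {3, 5}
Step 8: union(6, 1) -> merged; set of 6 now {1, 6}
Step 9: union(6, 12) -> merged; set of 6 now {1, 6, 12}
Step 10: find(1) -> no change; set of 1 is {1, 6, 12}
Step 11: union(6, 13) -> merged; set of 6 now {1, 6, 12, 13}
Step 12: union(5, 13) -> merged; set of 5 now {1, 3, 5, 6, 12, 13}
Step 13: find(1) -> no change; set of 1 is {1, 3, 5, 6, 12, 13}
Step 14: union(14, 4) -> merged; set of 14 now {4, 14}
Set of 13: {1, 3, 5, 6, 12, 13}; 6 is a member.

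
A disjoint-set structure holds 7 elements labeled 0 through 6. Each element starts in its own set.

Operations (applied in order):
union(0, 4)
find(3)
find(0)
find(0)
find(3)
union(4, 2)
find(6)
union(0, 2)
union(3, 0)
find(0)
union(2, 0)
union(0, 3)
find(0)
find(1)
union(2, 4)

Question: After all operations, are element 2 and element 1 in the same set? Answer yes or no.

Step 1: union(0, 4) -> merged; set of 0 now {0, 4}
Step 2: find(3) -> no change; set of 3 is {3}
Step 3: find(0) -> no change; set of 0 is {0, 4}
Step 4: find(0) -> no change; set of 0 is {0, 4}
Step 5: find(3) -> no change; set of 3 is {3}
Step 6: union(4, 2) -> merged; set of 4 now {0, 2, 4}
Step 7: find(6) -> no change; set of 6 is {6}
Step 8: union(0, 2) -> already same set; set of 0 now {0, 2, 4}
Step 9: union(3, 0) -> merged; set of 3 now {0, 2, 3, 4}
Step 10: find(0) -> no change; set of 0 is {0, 2, 3, 4}
Step 11: union(2, 0) -> already same set; set of 2 now {0, 2, 3, 4}
Step 12: union(0, 3) -> already same set; set of 0 now {0, 2, 3, 4}
Step 13: find(0) -> no change; set of 0 is {0, 2, 3, 4}
Step 14: find(1) -> no change; set of 1 is {1}
Step 15: union(2, 4) -> already same set; set of 2 now {0, 2, 3, 4}
Set of 2: {0, 2, 3, 4}; 1 is not a member.

Answer: no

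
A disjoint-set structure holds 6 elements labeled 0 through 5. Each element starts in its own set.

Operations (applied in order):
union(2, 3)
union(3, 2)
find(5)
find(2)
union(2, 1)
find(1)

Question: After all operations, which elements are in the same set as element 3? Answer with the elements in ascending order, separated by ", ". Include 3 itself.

Step 1: union(2, 3) -> merged; set of 2 now {2, 3}
Step 2: union(3, 2) -> already same set; set of 3 now {2, 3}
Step 3: find(5) -> no change; set of 5 is {5}
Step 4: find(2) -> no change; set of 2 is {2, 3}
Step 5: union(2, 1) -> merged; set of 2 now {1, 2, 3}
Step 6: find(1) -> no change; set of 1 is {1, 2, 3}
Component of 3: {1, 2, 3}

Answer: 1, 2, 3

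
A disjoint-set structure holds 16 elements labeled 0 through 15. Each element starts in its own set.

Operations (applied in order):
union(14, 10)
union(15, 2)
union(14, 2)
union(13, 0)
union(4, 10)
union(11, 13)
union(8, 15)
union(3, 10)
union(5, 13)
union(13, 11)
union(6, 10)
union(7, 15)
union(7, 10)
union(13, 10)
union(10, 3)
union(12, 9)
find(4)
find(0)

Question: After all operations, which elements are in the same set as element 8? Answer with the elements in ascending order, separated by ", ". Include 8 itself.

Step 1: union(14, 10) -> merged; set of 14 now {10, 14}
Step 2: union(15, 2) -> merged; set of 15 now {2, 15}
Step 3: union(14, 2) -> merged; set of 14 now {2, 10, 14, 15}
Step 4: union(13, 0) -> merged; set of 13 now {0, 13}
Step 5: union(4, 10) -> merged; set of 4 now {2, 4, 10, 14, 15}
Step 6: union(11, 13) -> merged; set of 11 now {0, 11, 13}
Step 7: union(8, 15) -> merged; set of 8 now {2, 4, 8, 10, 14, 15}
Step 8: union(3, 10) -> merged; set of 3 now {2, 3, 4, 8, 10, 14, 15}
Step 9: union(5, 13) -> merged; set of 5 now {0, 5, 11, 13}
Step 10: union(13, 11) -> already same set; set of 13 now {0, 5, 11, 13}
Step 11: union(6, 10) -> merged; set of 6 now {2, 3, 4, 6, 8, 10, 14, 15}
Step 12: union(7, 15) -> merged; set of 7 now {2, 3, 4, 6, 7, 8, 10, 14, 15}
Step 13: union(7, 10) -> already same set; set of 7 now {2, 3, 4, 6, 7, 8, 10, 14, 15}
Step 14: union(13, 10) -> merged; set of 13 now {0, 2, 3, 4, 5, 6, 7, 8, 10, 11, 13, 14, 15}
Step 15: union(10, 3) -> already same set; set of 10 now {0, 2, 3, 4, 5, 6, 7, 8, 10, 11, 13, 14, 15}
Step 16: union(12, 9) -> merged; set of 12 now {9, 12}
Step 17: find(4) -> no change; set of 4 is {0, 2, 3, 4, 5, 6, 7, 8, 10, 11, 13, 14, 15}
Step 18: find(0) -> no change; set of 0 is {0, 2, 3, 4, 5, 6, 7, 8, 10, 11, 13, 14, 15}
Component of 8: {0, 2, 3, 4, 5, 6, 7, 8, 10, 11, 13, 14, 15}

Answer: 0, 2, 3, 4, 5, 6, 7, 8, 10, 11, 13, 14, 15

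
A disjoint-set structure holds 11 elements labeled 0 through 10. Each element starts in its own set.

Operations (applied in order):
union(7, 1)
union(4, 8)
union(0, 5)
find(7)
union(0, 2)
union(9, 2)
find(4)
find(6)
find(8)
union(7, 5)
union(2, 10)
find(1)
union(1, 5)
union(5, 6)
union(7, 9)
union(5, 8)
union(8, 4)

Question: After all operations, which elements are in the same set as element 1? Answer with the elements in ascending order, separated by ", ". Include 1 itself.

Step 1: union(7, 1) -> merged; set of 7 now {1, 7}
Step 2: union(4, 8) -> merged; set of 4 now {4, 8}
Step 3: union(0, 5) -> merged; set of 0 now {0, 5}
Step 4: find(7) -> no change; set of 7 is {1, 7}
Step 5: union(0, 2) -> merged; set of 0 now {0, 2, 5}
Step 6: union(9, 2) -> merged; set of 9 now {0, 2, 5, 9}
Step 7: find(4) -> no change; set of 4 is {4, 8}
Step 8: find(6) -> no change; set of 6 is {6}
Step 9: find(8) -> no change; set of 8 is {4, 8}
Step 10: union(7, 5) -> merged; set of 7 now {0, 1, 2, 5, 7, 9}
Step 11: union(2, 10) -> merged; set of 2 now {0, 1, 2, 5, 7, 9, 10}
Step 12: find(1) -> no change; set of 1 is {0, 1, 2, 5, 7, 9, 10}
Step 13: union(1, 5) -> already same set; set of 1 now {0, 1, 2, 5, 7, 9, 10}
Step 14: union(5, 6) -> merged; set of 5 now {0, 1, 2, 5, 6, 7, 9, 10}
Step 15: union(7, 9) -> already same set; set of 7 now {0, 1, 2, 5, 6, 7, 9, 10}
Step 16: union(5, 8) -> merged; set of 5 now {0, 1, 2, 4, 5, 6, 7, 8, 9, 10}
Step 17: union(8, 4) -> already same set; set of 8 now {0, 1, 2, 4, 5, 6, 7, 8, 9, 10}
Component of 1: {0, 1, 2, 4, 5, 6, 7, 8, 9, 10}

Answer: 0, 1, 2, 4, 5, 6, 7, 8, 9, 10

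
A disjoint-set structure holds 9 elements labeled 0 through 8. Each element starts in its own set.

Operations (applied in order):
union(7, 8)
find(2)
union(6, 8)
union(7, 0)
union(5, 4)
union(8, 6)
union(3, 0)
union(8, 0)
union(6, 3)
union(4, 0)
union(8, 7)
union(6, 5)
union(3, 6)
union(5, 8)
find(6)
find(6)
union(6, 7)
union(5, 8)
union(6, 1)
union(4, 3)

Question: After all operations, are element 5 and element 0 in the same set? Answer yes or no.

Step 1: union(7, 8) -> merged; set of 7 now {7, 8}
Step 2: find(2) -> no change; set of 2 is {2}
Step 3: union(6, 8) -> merged; set of 6 now {6, 7, 8}
Step 4: union(7, 0) -> merged; set of 7 now {0, 6, 7, 8}
Step 5: union(5, 4) -> merged; set of 5 now {4, 5}
Step 6: union(8, 6) -> already same set; set of 8 now {0, 6, 7, 8}
Step 7: union(3, 0) -> merged; set of 3 now {0, 3, 6, 7, 8}
Step 8: union(8, 0) -> already same set; set of 8 now {0, 3, 6, 7, 8}
Step 9: union(6, 3) -> already same set; set of 6 now {0, 3, 6, 7, 8}
Step 10: union(4, 0) -> merged; set of 4 now {0, 3, 4, 5, 6, 7, 8}
Step 11: union(8, 7) -> already same set; set of 8 now {0, 3, 4, 5, 6, 7, 8}
Step 12: union(6, 5) -> already same set; set of 6 now {0, 3, 4, 5, 6, 7, 8}
Step 13: union(3, 6) -> already same set; set of 3 now {0, 3, 4, 5, 6, 7, 8}
Step 14: union(5, 8) -> already same set; set of 5 now {0, 3, 4, 5, 6, 7, 8}
Step 15: find(6) -> no change; set of 6 is {0, 3, 4, 5, 6, 7, 8}
Step 16: find(6) -> no change; set of 6 is {0, 3, 4, 5, 6, 7, 8}
Step 17: union(6, 7) -> already same set; set of 6 now {0, 3, 4, 5, 6, 7, 8}
Step 18: union(5, 8) -> already same set; set of 5 now {0, 3, 4, 5, 6, 7, 8}
Step 19: union(6, 1) -> merged; set of 6 now {0, 1, 3, 4, 5, 6, 7, 8}
Step 20: union(4, 3) -> already same set; set of 4 now {0, 1, 3, 4, 5, 6, 7, 8}
Set of 5: {0, 1, 3, 4, 5, 6, 7, 8}; 0 is a member.

Answer: yes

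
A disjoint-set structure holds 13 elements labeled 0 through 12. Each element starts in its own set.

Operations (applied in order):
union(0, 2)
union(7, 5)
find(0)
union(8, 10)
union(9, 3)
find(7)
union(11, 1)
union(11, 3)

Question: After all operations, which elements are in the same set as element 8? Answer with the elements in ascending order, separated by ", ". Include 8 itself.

Answer: 8, 10

Derivation:
Step 1: union(0, 2) -> merged; set of 0 now {0, 2}
Step 2: union(7, 5) -> merged; set of 7 now {5, 7}
Step 3: find(0) -> no change; set of 0 is {0, 2}
Step 4: union(8, 10) -> merged; set of 8 now {8, 10}
Step 5: union(9, 3) -> merged; set of 9 now {3, 9}
Step 6: find(7) -> no change; set of 7 is {5, 7}
Step 7: union(11, 1) -> merged; set of 11 now {1, 11}
Step 8: union(11, 3) -> merged; set of 11 now {1, 3, 9, 11}
Component of 8: {8, 10}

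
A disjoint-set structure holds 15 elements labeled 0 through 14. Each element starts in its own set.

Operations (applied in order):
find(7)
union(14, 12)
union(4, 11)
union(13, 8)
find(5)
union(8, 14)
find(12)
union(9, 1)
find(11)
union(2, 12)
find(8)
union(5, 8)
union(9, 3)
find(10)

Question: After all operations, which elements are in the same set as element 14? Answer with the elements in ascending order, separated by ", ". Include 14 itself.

Answer: 2, 5, 8, 12, 13, 14

Derivation:
Step 1: find(7) -> no change; set of 7 is {7}
Step 2: union(14, 12) -> merged; set of 14 now {12, 14}
Step 3: union(4, 11) -> merged; set of 4 now {4, 11}
Step 4: union(13, 8) -> merged; set of 13 now {8, 13}
Step 5: find(5) -> no change; set of 5 is {5}
Step 6: union(8, 14) -> merged; set of 8 now {8, 12, 13, 14}
Step 7: find(12) -> no change; set of 12 is {8, 12, 13, 14}
Step 8: union(9, 1) -> merged; set of 9 now {1, 9}
Step 9: find(11) -> no change; set of 11 is {4, 11}
Step 10: union(2, 12) -> merged; set of 2 now {2, 8, 12, 13, 14}
Step 11: find(8) -> no change; set of 8 is {2, 8, 12, 13, 14}
Step 12: union(5, 8) -> merged; set of 5 now {2, 5, 8, 12, 13, 14}
Step 13: union(9, 3) -> merged; set of 9 now {1, 3, 9}
Step 14: find(10) -> no change; set of 10 is {10}
Component of 14: {2, 5, 8, 12, 13, 14}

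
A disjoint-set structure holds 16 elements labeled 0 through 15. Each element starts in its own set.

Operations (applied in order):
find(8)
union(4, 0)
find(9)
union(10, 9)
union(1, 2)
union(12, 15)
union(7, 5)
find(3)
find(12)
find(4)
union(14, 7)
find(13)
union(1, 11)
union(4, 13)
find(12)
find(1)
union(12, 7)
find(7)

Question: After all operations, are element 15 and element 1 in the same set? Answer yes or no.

Step 1: find(8) -> no change; set of 8 is {8}
Step 2: union(4, 0) -> merged; set of 4 now {0, 4}
Step 3: find(9) -> no change; set of 9 is {9}
Step 4: union(10, 9) -> merged; set of 10 now {9, 10}
Step 5: union(1, 2) -> merged; set of 1 now {1, 2}
Step 6: union(12, 15) -> merged; set of 12 now {12, 15}
Step 7: union(7, 5) -> merged; set of 7 now {5, 7}
Step 8: find(3) -> no change; set of 3 is {3}
Step 9: find(12) -> no change; set of 12 is {12, 15}
Step 10: find(4) -> no change; set of 4 is {0, 4}
Step 11: union(14, 7) -> merged; set of 14 now {5, 7, 14}
Step 12: find(13) -> no change; set of 13 is {13}
Step 13: union(1, 11) -> merged; set of 1 now {1, 2, 11}
Step 14: union(4, 13) -> merged; set of 4 now {0, 4, 13}
Step 15: find(12) -> no change; set of 12 is {12, 15}
Step 16: find(1) -> no change; set of 1 is {1, 2, 11}
Step 17: union(12, 7) -> merged; set of 12 now {5, 7, 12, 14, 15}
Step 18: find(7) -> no change; set of 7 is {5, 7, 12, 14, 15}
Set of 15: {5, 7, 12, 14, 15}; 1 is not a member.

Answer: no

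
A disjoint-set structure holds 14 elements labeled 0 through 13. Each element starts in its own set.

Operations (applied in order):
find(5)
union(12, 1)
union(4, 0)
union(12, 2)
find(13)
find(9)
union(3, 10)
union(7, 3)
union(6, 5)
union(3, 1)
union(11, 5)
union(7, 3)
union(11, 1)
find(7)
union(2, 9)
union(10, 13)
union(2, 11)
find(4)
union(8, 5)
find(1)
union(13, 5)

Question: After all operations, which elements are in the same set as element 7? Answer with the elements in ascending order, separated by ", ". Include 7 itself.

Answer: 1, 2, 3, 5, 6, 7, 8, 9, 10, 11, 12, 13

Derivation:
Step 1: find(5) -> no change; set of 5 is {5}
Step 2: union(12, 1) -> merged; set of 12 now {1, 12}
Step 3: union(4, 0) -> merged; set of 4 now {0, 4}
Step 4: union(12, 2) -> merged; set of 12 now {1, 2, 12}
Step 5: find(13) -> no change; set of 13 is {13}
Step 6: find(9) -> no change; set of 9 is {9}
Step 7: union(3, 10) -> merged; set of 3 now {3, 10}
Step 8: union(7, 3) -> merged; set of 7 now {3, 7, 10}
Step 9: union(6, 5) -> merged; set of 6 now {5, 6}
Step 10: union(3, 1) -> merged; set of 3 now {1, 2, 3, 7, 10, 12}
Step 11: union(11, 5) -> merged; set of 11 now {5, 6, 11}
Step 12: union(7, 3) -> already same set; set of 7 now {1, 2, 3, 7, 10, 12}
Step 13: union(11, 1) -> merged; set of 11 now {1, 2, 3, 5, 6, 7, 10, 11, 12}
Step 14: find(7) -> no change; set of 7 is {1, 2, 3, 5, 6, 7, 10, 11, 12}
Step 15: union(2, 9) -> merged; set of 2 now {1, 2, 3, 5, 6, 7, 9, 10, 11, 12}
Step 16: union(10, 13) -> merged; set of 10 now {1, 2, 3, 5, 6, 7, 9, 10, 11, 12, 13}
Step 17: union(2, 11) -> already same set; set of 2 now {1, 2, 3, 5, 6, 7, 9, 10, 11, 12, 13}
Step 18: find(4) -> no change; set of 4 is {0, 4}
Step 19: union(8, 5) -> merged; set of 8 now {1, 2, 3, 5, 6, 7, 8, 9, 10, 11, 12, 13}
Step 20: find(1) -> no change; set of 1 is {1, 2, 3, 5, 6, 7, 8, 9, 10, 11, 12, 13}
Step 21: union(13, 5) -> already same set; set of 13 now {1, 2, 3, 5, 6, 7, 8, 9, 10, 11, 12, 13}
Component of 7: {1, 2, 3, 5, 6, 7, 8, 9, 10, 11, 12, 13}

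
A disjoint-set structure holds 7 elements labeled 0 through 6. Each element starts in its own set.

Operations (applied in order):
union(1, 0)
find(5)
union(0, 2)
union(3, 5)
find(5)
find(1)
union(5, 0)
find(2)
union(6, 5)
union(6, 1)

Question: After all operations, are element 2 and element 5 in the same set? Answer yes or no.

Step 1: union(1, 0) -> merged; set of 1 now {0, 1}
Step 2: find(5) -> no change; set of 5 is {5}
Step 3: union(0, 2) -> merged; set of 0 now {0, 1, 2}
Step 4: union(3, 5) -> merged; set of 3 now {3, 5}
Step 5: find(5) -> no change; set of 5 is {3, 5}
Step 6: find(1) -> no change; set of 1 is {0, 1, 2}
Step 7: union(5, 0) -> merged; set of 5 now {0, 1, 2, 3, 5}
Step 8: find(2) -> no change; set of 2 is {0, 1, 2, 3, 5}
Step 9: union(6, 5) -> merged; set of 6 now {0, 1, 2, 3, 5, 6}
Step 10: union(6, 1) -> already same set; set of 6 now {0, 1, 2, 3, 5, 6}
Set of 2: {0, 1, 2, 3, 5, 6}; 5 is a member.

Answer: yes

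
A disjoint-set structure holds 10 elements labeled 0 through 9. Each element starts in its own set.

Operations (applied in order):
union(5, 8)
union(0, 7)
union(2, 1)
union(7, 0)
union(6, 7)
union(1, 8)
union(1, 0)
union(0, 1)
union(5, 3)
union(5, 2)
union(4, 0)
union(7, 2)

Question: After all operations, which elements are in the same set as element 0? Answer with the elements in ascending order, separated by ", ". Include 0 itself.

Answer: 0, 1, 2, 3, 4, 5, 6, 7, 8

Derivation:
Step 1: union(5, 8) -> merged; set of 5 now {5, 8}
Step 2: union(0, 7) -> merged; set of 0 now {0, 7}
Step 3: union(2, 1) -> merged; set of 2 now {1, 2}
Step 4: union(7, 0) -> already same set; set of 7 now {0, 7}
Step 5: union(6, 7) -> merged; set of 6 now {0, 6, 7}
Step 6: union(1, 8) -> merged; set of 1 now {1, 2, 5, 8}
Step 7: union(1, 0) -> merged; set of 1 now {0, 1, 2, 5, 6, 7, 8}
Step 8: union(0, 1) -> already same set; set of 0 now {0, 1, 2, 5, 6, 7, 8}
Step 9: union(5, 3) -> merged; set of 5 now {0, 1, 2, 3, 5, 6, 7, 8}
Step 10: union(5, 2) -> already same set; set of 5 now {0, 1, 2, 3, 5, 6, 7, 8}
Step 11: union(4, 0) -> merged; set of 4 now {0, 1, 2, 3, 4, 5, 6, 7, 8}
Step 12: union(7, 2) -> already same set; set of 7 now {0, 1, 2, 3, 4, 5, 6, 7, 8}
Component of 0: {0, 1, 2, 3, 4, 5, 6, 7, 8}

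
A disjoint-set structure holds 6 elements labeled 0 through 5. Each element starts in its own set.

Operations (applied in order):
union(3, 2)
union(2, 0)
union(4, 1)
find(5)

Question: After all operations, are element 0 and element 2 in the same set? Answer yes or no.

Answer: yes

Derivation:
Step 1: union(3, 2) -> merged; set of 3 now {2, 3}
Step 2: union(2, 0) -> merged; set of 2 now {0, 2, 3}
Step 3: union(4, 1) -> merged; set of 4 now {1, 4}
Step 4: find(5) -> no change; set of 5 is {5}
Set of 0: {0, 2, 3}; 2 is a member.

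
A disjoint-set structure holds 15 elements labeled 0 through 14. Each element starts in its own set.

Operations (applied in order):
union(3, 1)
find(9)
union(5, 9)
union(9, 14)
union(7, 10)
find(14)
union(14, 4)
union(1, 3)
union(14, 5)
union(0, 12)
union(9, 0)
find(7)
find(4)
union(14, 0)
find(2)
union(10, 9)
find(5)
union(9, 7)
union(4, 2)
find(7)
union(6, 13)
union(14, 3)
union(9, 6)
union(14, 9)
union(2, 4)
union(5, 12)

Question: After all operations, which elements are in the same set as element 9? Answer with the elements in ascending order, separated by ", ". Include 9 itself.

Step 1: union(3, 1) -> merged; set of 3 now {1, 3}
Step 2: find(9) -> no change; set of 9 is {9}
Step 3: union(5, 9) -> merged; set of 5 now {5, 9}
Step 4: union(9, 14) -> merged; set of 9 now {5, 9, 14}
Step 5: union(7, 10) -> merged; set of 7 now {7, 10}
Step 6: find(14) -> no change; set of 14 is {5, 9, 14}
Step 7: union(14, 4) -> merged; set of 14 now {4, 5, 9, 14}
Step 8: union(1, 3) -> already same set; set of 1 now {1, 3}
Step 9: union(14, 5) -> already same set; set of 14 now {4, 5, 9, 14}
Step 10: union(0, 12) -> merged; set of 0 now {0, 12}
Step 11: union(9, 0) -> merged; set of 9 now {0, 4, 5, 9, 12, 14}
Step 12: find(7) -> no change; set of 7 is {7, 10}
Step 13: find(4) -> no change; set of 4 is {0, 4, 5, 9, 12, 14}
Step 14: union(14, 0) -> already same set; set of 14 now {0, 4, 5, 9, 12, 14}
Step 15: find(2) -> no change; set of 2 is {2}
Step 16: union(10, 9) -> merged; set of 10 now {0, 4, 5, 7, 9, 10, 12, 14}
Step 17: find(5) -> no change; set of 5 is {0, 4, 5, 7, 9, 10, 12, 14}
Step 18: union(9, 7) -> already same set; set of 9 now {0, 4, 5, 7, 9, 10, 12, 14}
Step 19: union(4, 2) -> merged; set of 4 now {0, 2, 4, 5, 7, 9, 10, 12, 14}
Step 20: find(7) -> no change; set of 7 is {0, 2, 4, 5, 7, 9, 10, 12, 14}
Step 21: union(6, 13) -> merged; set of 6 now {6, 13}
Step 22: union(14, 3) -> merged; set of 14 now {0, 1, 2, 3, 4, 5, 7, 9, 10, 12, 14}
Step 23: union(9, 6) -> merged; set of 9 now {0, 1, 2, 3, 4, 5, 6, 7, 9, 10, 12, 13, 14}
Step 24: union(14, 9) -> already same set; set of 14 now {0, 1, 2, 3, 4, 5, 6, 7, 9, 10, 12, 13, 14}
Step 25: union(2, 4) -> already same set; set of 2 now {0, 1, 2, 3, 4, 5, 6, 7, 9, 10, 12, 13, 14}
Step 26: union(5, 12) -> already same set; set of 5 now {0, 1, 2, 3, 4, 5, 6, 7, 9, 10, 12, 13, 14}
Component of 9: {0, 1, 2, 3, 4, 5, 6, 7, 9, 10, 12, 13, 14}

Answer: 0, 1, 2, 3, 4, 5, 6, 7, 9, 10, 12, 13, 14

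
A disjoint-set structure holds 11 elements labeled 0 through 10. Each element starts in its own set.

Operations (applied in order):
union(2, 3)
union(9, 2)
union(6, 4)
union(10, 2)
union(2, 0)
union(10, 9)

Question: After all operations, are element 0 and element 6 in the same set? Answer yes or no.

Step 1: union(2, 3) -> merged; set of 2 now {2, 3}
Step 2: union(9, 2) -> merged; set of 9 now {2, 3, 9}
Step 3: union(6, 4) -> merged; set of 6 now {4, 6}
Step 4: union(10, 2) -> merged; set of 10 now {2, 3, 9, 10}
Step 5: union(2, 0) -> merged; set of 2 now {0, 2, 3, 9, 10}
Step 6: union(10, 9) -> already same set; set of 10 now {0, 2, 3, 9, 10}
Set of 0: {0, 2, 3, 9, 10}; 6 is not a member.

Answer: no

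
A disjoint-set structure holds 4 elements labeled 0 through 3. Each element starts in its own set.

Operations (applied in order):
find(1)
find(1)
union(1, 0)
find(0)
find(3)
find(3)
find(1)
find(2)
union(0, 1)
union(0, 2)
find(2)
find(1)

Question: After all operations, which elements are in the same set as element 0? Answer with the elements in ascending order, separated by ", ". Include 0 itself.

Answer: 0, 1, 2

Derivation:
Step 1: find(1) -> no change; set of 1 is {1}
Step 2: find(1) -> no change; set of 1 is {1}
Step 3: union(1, 0) -> merged; set of 1 now {0, 1}
Step 4: find(0) -> no change; set of 0 is {0, 1}
Step 5: find(3) -> no change; set of 3 is {3}
Step 6: find(3) -> no change; set of 3 is {3}
Step 7: find(1) -> no change; set of 1 is {0, 1}
Step 8: find(2) -> no change; set of 2 is {2}
Step 9: union(0, 1) -> already same set; set of 0 now {0, 1}
Step 10: union(0, 2) -> merged; set of 0 now {0, 1, 2}
Step 11: find(2) -> no change; set of 2 is {0, 1, 2}
Step 12: find(1) -> no change; set of 1 is {0, 1, 2}
Component of 0: {0, 1, 2}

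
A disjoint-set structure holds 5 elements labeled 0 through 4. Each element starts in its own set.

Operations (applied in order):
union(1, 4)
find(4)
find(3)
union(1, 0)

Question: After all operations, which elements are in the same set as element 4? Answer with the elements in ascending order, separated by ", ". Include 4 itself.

Step 1: union(1, 4) -> merged; set of 1 now {1, 4}
Step 2: find(4) -> no change; set of 4 is {1, 4}
Step 3: find(3) -> no change; set of 3 is {3}
Step 4: union(1, 0) -> merged; set of 1 now {0, 1, 4}
Component of 4: {0, 1, 4}

Answer: 0, 1, 4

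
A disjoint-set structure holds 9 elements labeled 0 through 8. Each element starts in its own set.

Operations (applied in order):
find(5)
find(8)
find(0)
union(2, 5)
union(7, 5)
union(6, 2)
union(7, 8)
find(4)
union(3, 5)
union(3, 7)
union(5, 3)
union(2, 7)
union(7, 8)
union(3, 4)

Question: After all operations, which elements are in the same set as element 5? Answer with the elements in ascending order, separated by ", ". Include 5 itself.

Answer: 2, 3, 4, 5, 6, 7, 8

Derivation:
Step 1: find(5) -> no change; set of 5 is {5}
Step 2: find(8) -> no change; set of 8 is {8}
Step 3: find(0) -> no change; set of 0 is {0}
Step 4: union(2, 5) -> merged; set of 2 now {2, 5}
Step 5: union(7, 5) -> merged; set of 7 now {2, 5, 7}
Step 6: union(6, 2) -> merged; set of 6 now {2, 5, 6, 7}
Step 7: union(7, 8) -> merged; set of 7 now {2, 5, 6, 7, 8}
Step 8: find(4) -> no change; set of 4 is {4}
Step 9: union(3, 5) -> merged; set of 3 now {2, 3, 5, 6, 7, 8}
Step 10: union(3, 7) -> already same set; set of 3 now {2, 3, 5, 6, 7, 8}
Step 11: union(5, 3) -> already same set; set of 5 now {2, 3, 5, 6, 7, 8}
Step 12: union(2, 7) -> already same set; set of 2 now {2, 3, 5, 6, 7, 8}
Step 13: union(7, 8) -> already same set; set of 7 now {2, 3, 5, 6, 7, 8}
Step 14: union(3, 4) -> merged; set of 3 now {2, 3, 4, 5, 6, 7, 8}
Component of 5: {2, 3, 4, 5, 6, 7, 8}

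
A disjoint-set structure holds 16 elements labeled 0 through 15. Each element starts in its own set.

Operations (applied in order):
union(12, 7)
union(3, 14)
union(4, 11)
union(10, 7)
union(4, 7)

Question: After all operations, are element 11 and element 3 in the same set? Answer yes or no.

Answer: no

Derivation:
Step 1: union(12, 7) -> merged; set of 12 now {7, 12}
Step 2: union(3, 14) -> merged; set of 3 now {3, 14}
Step 3: union(4, 11) -> merged; set of 4 now {4, 11}
Step 4: union(10, 7) -> merged; set of 10 now {7, 10, 12}
Step 5: union(4, 7) -> merged; set of 4 now {4, 7, 10, 11, 12}
Set of 11: {4, 7, 10, 11, 12}; 3 is not a member.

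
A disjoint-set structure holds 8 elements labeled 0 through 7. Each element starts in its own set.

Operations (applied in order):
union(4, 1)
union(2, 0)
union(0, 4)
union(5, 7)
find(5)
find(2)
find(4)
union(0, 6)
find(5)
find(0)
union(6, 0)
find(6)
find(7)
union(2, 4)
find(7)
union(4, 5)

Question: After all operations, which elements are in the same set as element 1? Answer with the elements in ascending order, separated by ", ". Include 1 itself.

Answer: 0, 1, 2, 4, 5, 6, 7

Derivation:
Step 1: union(4, 1) -> merged; set of 4 now {1, 4}
Step 2: union(2, 0) -> merged; set of 2 now {0, 2}
Step 3: union(0, 4) -> merged; set of 0 now {0, 1, 2, 4}
Step 4: union(5, 7) -> merged; set of 5 now {5, 7}
Step 5: find(5) -> no change; set of 5 is {5, 7}
Step 6: find(2) -> no change; set of 2 is {0, 1, 2, 4}
Step 7: find(4) -> no change; set of 4 is {0, 1, 2, 4}
Step 8: union(0, 6) -> merged; set of 0 now {0, 1, 2, 4, 6}
Step 9: find(5) -> no change; set of 5 is {5, 7}
Step 10: find(0) -> no change; set of 0 is {0, 1, 2, 4, 6}
Step 11: union(6, 0) -> already same set; set of 6 now {0, 1, 2, 4, 6}
Step 12: find(6) -> no change; set of 6 is {0, 1, 2, 4, 6}
Step 13: find(7) -> no change; set of 7 is {5, 7}
Step 14: union(2, 4) -> already same set; set of 2 now {0, 1, 2, 4, 6}
Step 15: find(7) -> no change; set of 7 is {5, 7}
Step 16: union(4, 5) -> merged; set of 4 now {0, 1, 2, 4, 5, 6, 7}
Component of 1: {0, 1, 2, 4, 5, 6, 7}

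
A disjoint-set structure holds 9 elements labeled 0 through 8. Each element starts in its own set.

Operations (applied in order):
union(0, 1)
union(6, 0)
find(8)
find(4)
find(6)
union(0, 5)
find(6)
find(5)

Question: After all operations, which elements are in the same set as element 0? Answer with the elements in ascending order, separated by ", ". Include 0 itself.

Answer: 0, 1, 5, 6

Derivation:
Step 1: union(0, 1) -> merged; set of 0 now {0, 1}
Step 2: union(6, 0) -> merged; set of 6 now {0, 1, 6}
Step 3: find(8) -> no change; set of 8 is {8}
Step 4: find(4) -> no change; set of 4 is {4}
Step 5: find(6) -> no change; set of 6 is {0, 1, 6}
Step 6: union(0, 5) -> merged; set of 0 now {0, 1, 5, 6}
Step 7: find(6) -> no change; set of 6 is {0, 1, 5, 6}
Step 8: find(5) -> no change; set of 5 is {0, 1, 5, 6}
Component of 0: {0, 1, 5, 6}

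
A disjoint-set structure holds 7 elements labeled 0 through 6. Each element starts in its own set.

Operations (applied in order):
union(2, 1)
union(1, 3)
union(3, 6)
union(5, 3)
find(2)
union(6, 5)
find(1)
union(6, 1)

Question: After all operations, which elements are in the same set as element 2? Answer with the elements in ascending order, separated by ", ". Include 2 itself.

Answer: 1, 2, 3, 5, 6

Derivation:
Step 1: union(2, 1) -> merged; set of 2 now {1, 2}
Step 2: union(1, 3) -> merged; set of 1 now {1, 2, 3}
Step 3: union(3, 6) -> merged; set of 3 now {1, 2, 3, 6}
Step 4: union(5, 3) -> merged; set of 5 now {1, 2, 3, 5, 6}
Step 5: find(2) -> no change; set of 2 is {1, 2, 3, 5, 6}
Step 6: union(6, 5) -> already same set; set of 6 now {1, 2, 3, 5, 6}
Step 7: find(1) -> no change; set of 1 is {1, 2, 3, 5, 6}
Step 8: union(6, 1) -> already same set; set of 6 now {1, 2, 3, 5, 6}
Component of 2: {1, 2, 3, 5, 6}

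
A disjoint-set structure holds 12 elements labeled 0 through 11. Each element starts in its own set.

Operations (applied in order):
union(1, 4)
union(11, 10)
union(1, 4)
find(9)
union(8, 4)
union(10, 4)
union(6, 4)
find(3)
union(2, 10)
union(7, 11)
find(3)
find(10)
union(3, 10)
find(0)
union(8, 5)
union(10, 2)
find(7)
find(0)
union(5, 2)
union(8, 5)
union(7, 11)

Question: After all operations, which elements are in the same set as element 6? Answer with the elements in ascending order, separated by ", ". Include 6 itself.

Answer: 1, 2, 3, 4, 5, 6, 7, 8, 10, 11

Derivation:
Step 1: union(1, 4) -> merged; set of 1 now {1, 4}
Step 2: union(11, 10) -> merged; set of 11 now {10, 11}
Step 3: union(1, 4) -> already same set; set of 1 now {1, 4}
Step 4: find(9) -> no change; set of 9 is {9}
Step 5: union(8, 4) -> merged; set of 8 now {1, 4, 8}
Step 6: union(10, 4) -> merged; set of 10 now {1, 4, 8, 10, 11}
Step 7: union(6, 4) -> merged; set of 6 now {1, 4, 6, 8, 10, 11}
Step 8: find(3) -> no change; set of 3 is {3}
Step 9: union(2, 10) -> merged; set of 2 now {1, 2, 4, 6, 8, 10, 11}
Step 10: union(7, 11) -> merged; set of 7 now {1, 2, 4, 6, 7, 8, 10, 11}
Step 11: find(3) -> no change; set of 3 is {3}
Step 12: find(10) -> no change; set of 10 is {1, 2, 4, 6, 7, 8, 10, 11}
Step 13: union(3, 10) -> merged; set of 3 now {1, 2, 3, 4, 6, 7, 8, 10, 11}
Step 14: find(0) -> no change; set of 0 is {0}
Step 15: union(8, 5) -> merged; set of 8 now {1, 2, 3, 4, 5, 6, 7, 8, 10, 11}
Step 16: union(10, 2) -> already same set; set of 10 now {1, 2, 3, 4, 5, 6, 7, 8, 10, 11}
Step 17: find(7) -> no change; set of 7 is {1, 2, 3, 4, 5, 6, 7, 8, 10, 11}
Step 18: find(0) -> no change; set of 0 is {0}
Step 19: union(5, 2) -> already same set; set of 5 now {1, 2, 3, 4, 5, 6, 7, 8, 10, 11}
Step 20: union(8, 5) -> already same set; set of 8 now {1, 2, 3, 4, 5, 6, 7, 8, 10, 11}
Step 21: union(7, 11) -> already same set; set of 7 now {1, 2, 3, 4, 5, 6, 7, 8, 10, 11}
Component of 6: {1, 2, 3, 4, 5, 6, 7, 8, 10, 11}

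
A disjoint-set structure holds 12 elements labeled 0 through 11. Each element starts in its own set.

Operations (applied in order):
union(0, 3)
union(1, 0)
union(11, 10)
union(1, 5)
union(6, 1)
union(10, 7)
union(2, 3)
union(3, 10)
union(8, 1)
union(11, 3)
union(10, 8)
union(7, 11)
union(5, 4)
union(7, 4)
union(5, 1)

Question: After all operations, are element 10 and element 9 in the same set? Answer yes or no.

Answer: no

Derivation:
Step 1: union(0, 3) -> merged; set of 0 now {0, 3}
Step 2: union(1, 0) -> merged; set of 1 now {0, 1, 3}
Step 3: union(11, 10) -> merged; set of 11 now {10, 11}
Step 4: union(1, 5) -> merged; set of 1 now {0, 1, 3, 5}
Step 5: union(6, 1) -> merged; set of 6 now {0, 1, 3, 5, 6}
Step 6: union(10, 7) -> merged; set of 10 now {7, 10, 11}
Step 7: union(2, 3) -> merged; set of 2 now {0, 1, 2, 3, 5, 6}
Step 8: union(3, 10) -> merged; set of 3 now {0, 1, 2, 3, 5, 6, 7, 10, 11}
Step 9: union(8, 1) -> merged; set of 8 now {0, 1, 2, 3, 5, 6, 7, 8, 10, 11}
Step 10: union(11, 3) -> already same set; set of 11 now {0, 1, 2, 3, 5, 6, 7, 8, 10, 11}
Step 11: union(10, 8) -> already same set; set of 10 now {0, 1, 2, 3, 5, 6, 7, 8, 10, 11}
Step 12: union(7, 11) -> already same set; set of 7 now {0, 1, 2, 3, 5, 6, 7, 8, 10, 11}
Step 13: union(5, 4) -> merged; set of 5 now {0, 1, 2, 3, 4, 5, 6, 7, 8, 10, 11}
Step 14: union(7, 4) -> already same set; set of 7 now {0, 1, 2, 3, 4, 5, 6, 7, 8, 10, 11}
Step 15: union(5, 1) -> already same set; set of 5 now {0, 1, 2, 3, 4, 5, 6, 7, 8, 10, 11}
Set of 10: {0, 1, 2, 3, 4, 5, 6, 7, 8, 10, 11}; 9 is not a member.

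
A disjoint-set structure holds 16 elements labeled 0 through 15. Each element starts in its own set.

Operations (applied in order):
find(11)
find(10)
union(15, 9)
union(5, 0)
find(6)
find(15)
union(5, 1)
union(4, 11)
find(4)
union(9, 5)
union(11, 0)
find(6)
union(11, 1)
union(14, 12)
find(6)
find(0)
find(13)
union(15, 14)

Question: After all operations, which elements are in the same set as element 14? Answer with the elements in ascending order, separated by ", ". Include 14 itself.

Step 1: find(11) -> no change; set of 11 is {11}
Step 2: find(10) -> no change; set of 10 is {10}
Step 3: union(15, 9) -> merged; set of 15 now {9, 15}
Step 4: union(5, 0) -> merged; set of 5 now {0, 5}
Step 5: find(6) -> no change; set of 6 is {6}
Step 6: find(15) -> no change; set of 15 is {9, 15}
Step 7: union(5, 1) -> merged; set of 5 now {0, 1, 5}
Step 8: union(4, 11) -> merged; set of 4 now {4, 11}
Step 9: find(4) -> no change; set of 4 is {4, 11}
Step 10: union(9, 5) -> merged; set of 9 now {0, 1, 5, 9, 15}
Step 11: union(11, 0) -> merged; set of 11 now {0, 1, 4, 5, 9, 11, 15}
Step 12: find(6) -> no change; set of 6 is {6}
Step 13: union(11, 1) -> already same set; set of 11 now {0, 1, 4, 5, 9, 11, 15}
Step 14: union(14, 12) -> merged; set of 14 now {12, 14}
Step 15: find(6) -> no change; set of 6 is {6}
Step 16: find(0) -> no change; set of 0 is {0, 1, 4, 5, 9, 11, 15}
Step 17: find(13) -> no change; set of 13 is {13}
Step 18: union(15, 14) -> merged; set of 15 now {0, 1, 4, 5, 9, 11, 12, 14, 15}
Component of 14: {0, 1, 4, 5, 9, 11, 12, 14, 15}

Answer: 0, 1, 4, 5, 9, 11, 12, 14, 15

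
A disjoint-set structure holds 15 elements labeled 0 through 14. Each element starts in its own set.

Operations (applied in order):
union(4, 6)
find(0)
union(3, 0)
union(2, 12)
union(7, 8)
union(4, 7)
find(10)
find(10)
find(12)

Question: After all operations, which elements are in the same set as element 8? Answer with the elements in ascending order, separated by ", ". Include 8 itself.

Answer: 4, 6, 7, 8

Derivation:
Step 1: union(4, 6) -> merged; set of 4 now {4, 6}
Step 2: find(0) -> no change; set of 0 is {0}
Step 3: union(3, 0) -> merged; set of 3 now {0, 3}
Step 4: union(2, 12) -> merged; set of 2 now {2, 12}
Step 5: union(7, 8) -> merged; set of 7 now {7, 8}
Step 6: union(4, 7) -> merged; set of 4 now {4, 6, 7, 8}
Step 7: find(10) -> no change; set of 10 is {10}
Step 8: find(10) -> no change; set of 10 is {10}
Step 9: find(12) -> no change; set of 12 is {2, 12}
Component of 8: {4, 6, 7, 8}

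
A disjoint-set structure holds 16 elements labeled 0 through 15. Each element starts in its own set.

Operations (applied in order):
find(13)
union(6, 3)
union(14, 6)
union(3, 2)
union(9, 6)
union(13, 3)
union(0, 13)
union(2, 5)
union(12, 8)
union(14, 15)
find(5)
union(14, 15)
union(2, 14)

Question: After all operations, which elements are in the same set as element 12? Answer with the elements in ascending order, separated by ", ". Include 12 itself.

Step 1: find(13) -> no change; set of 13 is {13}
Step 2: union(6, 3) -> merged; set of 6 now {3, 6}
Step 3: union(14, 6) -> merged; set of 14 now {3, 6, 14}
Step 4: union(3, 2) -> merged; set of 3 now {2, 3, 6, 14}
Step 5: union(9, 6) -> merged; set of 9 now {2, 3, 6, 9, 14}
Step 6: union(13, 3) -> merged; set of 13 now {2, 3, 6, 9, 13, 14}
Step 7: union(0, 13) -> merged; set of 0 now {0, 2, 3, 6, 9, 13, 14}
Step 8: union(2, 5) -> merged; set of 2 now {0, 2, 3, 5, 6, 9, 13, 14}
Step 9: union(12, 8) -> merged; set of 12 now {8, 12}
Step 10: union(14, 15) -> merged; set of 14 now {0, 2, 3, 5, 6, 9, 13, 14, 15}
Step 11: find(5) -> no change; set of 5 is {0, 2, 3, 5, 6, 9, 13, 14, 15}
Step 12: union(14, 15) -> already same set; set of 14 now {0, 2, 3, 5, 6, 9, 13, 14, 15}
Step 13: union(2, 14) -> already same set; set of 2 now {0, 2, 3, 5, 6, 9, 13, 14, 15}
Component of 12: {8, 12}

Answer: 8, 12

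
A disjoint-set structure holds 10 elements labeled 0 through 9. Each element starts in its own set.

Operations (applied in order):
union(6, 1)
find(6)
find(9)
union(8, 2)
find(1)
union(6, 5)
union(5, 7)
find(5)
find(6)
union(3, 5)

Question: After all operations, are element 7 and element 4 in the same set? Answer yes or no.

Answer: no

Derivation:
Step 1: union(6, 1) -> merged; set of 6 now {1, 6}
Step 2: find(6) -> no change; set of 6 is {1, 6}
Step 3: find(9) -> no change; set of 9 is {9}
Step 4: union(8, 2) -> merged; set of 8 now {2, 8}
Step 5: find(1) -> no change; set of 1 is {1, 6}
Step 6: union(6, 5) -> merged; set of 6 now {1, 5, 6}
Step 7: union(5, 7) -> merged; set of 5 now {1, 5, 6, 7}
Step 8: find(5) -> no change; set of 5 is {1, 5, 6, 7}
Step 9: find(6) -> no change; set of 6 is {1, 5, 6, 7}
Step 10: union(3, 5) -> merged; set of 3 now {1, 3, 5, 6, 7}
Set of 7: {1, 3, 5, 6, 7}; 4 is not a member.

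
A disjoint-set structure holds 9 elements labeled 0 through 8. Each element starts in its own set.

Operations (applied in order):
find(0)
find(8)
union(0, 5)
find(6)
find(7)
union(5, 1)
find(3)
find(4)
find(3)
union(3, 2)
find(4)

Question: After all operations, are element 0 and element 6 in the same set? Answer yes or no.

Step 1: find(0) -> no change; set of 0 is {0}
Step 2: find(8) -> no change; set of 8 is {8}
Step 3: union(0, 5) -> merged; set of 0 now {0, 5}
Step 4: find(6) -> no change; set of 6 is {6}
Step 5: find(7) -> no change; set of 7 is {7}
Step 6: union(5, 1) -> merged; set of 5 now {0, 1, 5}
Step 7: find(3) -> no change; set of 3 is {3}
Step 8: find(4) -> no change; set of 4 is {4}
Step 9: find(3) -> no change; set of 3 is {3}
Step 10: union(3, 2) -> merged; set of 3 now {2, 3}
Step 11: find(4) -> no change; set of 4 is {4}
Set of 0: {0, 1, 5}; 6 is not a member.

Answer: no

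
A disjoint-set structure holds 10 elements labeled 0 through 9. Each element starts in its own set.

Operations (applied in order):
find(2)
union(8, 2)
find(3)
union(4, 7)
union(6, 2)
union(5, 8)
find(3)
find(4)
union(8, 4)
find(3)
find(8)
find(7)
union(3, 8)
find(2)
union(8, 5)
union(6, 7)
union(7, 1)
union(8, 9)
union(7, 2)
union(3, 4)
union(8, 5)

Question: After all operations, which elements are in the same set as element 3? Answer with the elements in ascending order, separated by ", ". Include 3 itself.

Step 1: find(2) -> no change; set of 2 is {2}
Step 2: union(8, 2) -> merged; set of 8 now {2, 8}
Step 3: find(3) -> no change; set of 3 is {3}
Step 4: union(4, 7) -> merged; set of 4 now {4, 7}
Step 5: union(6, 2) -> merged; set of 6 now {2, 6, 8}
Step 6: union(5, 8) -> merged; set of 5 now {2, 5, 6, 8}
Step 7: find(3) -> no change; set of 3 is {3}
Step 8: find(4) -> no change; set of 4 is {4, 7}
Step 9: union(8, 4) -> merged; set of 8 now {2, 4, 5, 6, 7, 8}
Step 10: find(3) -> no change; set of 3 is {3}
Step 11: find(8) -> no change; set of 8 is {2, 4, 5, 6, 7, 8}
Step 12: find(7) -> no change; set of 7 is {2, 4, 5, 6, 7, 8}
Step 13: union(3, 8) -> merged; set of 3 now {2, 3, 4, 5, 6, 7, 8}
Step 14: find(2) -> no change; set of 2 is {2, 3, 4, 5, 6, 7, 8}
Step 15: union(8, 5) -> already same set; set of 8 now {2, 3, 4, 5, 6, 7, 8}
Step 16: union(6, 7) -> already same set; set of 6 now {2, 3, 4, 5, 6, 7, 8}
Step 17: union(7, 1) -> merged; set of 7 now {1, 2, 3, 4, 5, 6, 7, 8}
Step 18: union(8, 9) -> merged; set of 8 now {1, 2, 3, 4, 5, 6, 7, 8, 9}
Step 19: union(7, 2) -> already same set; set of 7 now {1, 2, 3, 4, 5, 6, 7, 8, 9}
Step 20: union(3, 4) -> already same set; set of 3 now {1, 2, 3, 4, 5, 6, 7, 8, 9}
Step 21: union(8, 5) -> already same set; set of 8 now {1, 2, 3, 4, 5, 6, 7, 8, 9}
Component of 3: {1, 2, 3, 4, 5, 6, 7, 8, 9}

Answer: 1, 2, 3, 4, 5, 6, 7, 8, 9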